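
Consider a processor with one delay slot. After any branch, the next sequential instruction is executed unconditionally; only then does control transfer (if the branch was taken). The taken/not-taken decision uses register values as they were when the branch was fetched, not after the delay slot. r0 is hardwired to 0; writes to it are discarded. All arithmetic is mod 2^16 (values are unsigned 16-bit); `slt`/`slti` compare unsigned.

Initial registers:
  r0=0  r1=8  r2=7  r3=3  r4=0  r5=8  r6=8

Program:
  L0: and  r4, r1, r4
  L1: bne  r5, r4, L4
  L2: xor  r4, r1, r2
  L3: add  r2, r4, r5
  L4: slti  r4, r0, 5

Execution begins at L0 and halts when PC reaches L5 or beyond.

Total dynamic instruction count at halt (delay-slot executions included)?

4

[0] and  r4, r1, r4  →  {r0:0, r1:8, r2:7, r3:3, r4:0, r5:8, r6:8}
[1] bne  r5, r4, L4  →  {r0:0, r1:8, r2:7, r3:3, r4:0, r5:8, r6:8}  ⟨branch taken⟩
[2] xor  r4, r1, r2  →  {r0:0, r1:8, r2:7, r3:3, r4:15, r5:8, r6:8}
[4] slti  r4, r0, 5  →  {r0:0, r1:8, r2:7, r3:3, r4:1, r5:8, r6:8}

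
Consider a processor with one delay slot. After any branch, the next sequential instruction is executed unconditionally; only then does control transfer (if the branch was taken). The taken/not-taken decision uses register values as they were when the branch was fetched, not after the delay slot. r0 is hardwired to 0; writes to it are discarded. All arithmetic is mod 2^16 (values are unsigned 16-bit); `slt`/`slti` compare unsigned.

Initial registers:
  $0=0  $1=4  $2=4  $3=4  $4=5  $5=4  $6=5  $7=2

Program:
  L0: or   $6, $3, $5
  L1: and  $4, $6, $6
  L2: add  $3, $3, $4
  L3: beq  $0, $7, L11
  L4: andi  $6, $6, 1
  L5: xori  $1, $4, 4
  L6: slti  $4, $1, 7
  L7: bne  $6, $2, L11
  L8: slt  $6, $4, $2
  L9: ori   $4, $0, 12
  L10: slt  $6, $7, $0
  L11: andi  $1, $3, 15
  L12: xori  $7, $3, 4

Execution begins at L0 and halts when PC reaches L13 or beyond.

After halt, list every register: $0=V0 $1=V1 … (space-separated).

PC=0  or   $6, $3, $5        | $0=0 $1=4 $2=4 $3=4 $4=5 $5=4 $6=4 $7=2
PC=1  and  $4, $6, $6        | $0=0 $1=4 $2=4 $3=4 $4=4 $5=4 $6=4 $7=2
PC=2  add  $3, $3, $4        | $0=0 $1=4 $2=4 $3=8 $4=4 $5=4 $6=4 $7=2
PC=3  beq  $0, $7, L11       | $0=0 $1=4 $2=4 $3=8 $4=4 $5=4 $6=4 $7=2  [not taken]
PC=4  andi  $6, $6, 1        | $0=0 $1=4 $2=4 $3=8 $4=4 $5=4 $6=0 $7=2
PC=5  xori  $1, $4, 4        | $0=0 $1=0 $2=4 $3=8 $4=4 $5=4 $6=0 $7=2
PC=6  slti  $4, $1, 7        | $0=0 $1=0 $2=4 $3=8 $4=1 $5=4 $6=0 $7=2
PC=7  bne  $6, $2, L11       | $0=0 $1=0 $2=4 $3=8 $4=1 $5=4 $6=0 $7=2  [TAKEN]
PC=8  slt  $6, $4, $2        | $0=0 $1=0 $2=4 $3=8 $4=1 $5=4 $6=1 $7=2
PC=11 andi  $1, $3, 15       | $0=0 $1=8 $2=4 $3=8 $4=1 $5=4 $6=1 $7=2
PC=12 xori  $7, $3, 4        | $0=0 $1=8 $2=4 $3=8 $4=1 $5=4 $6=1 $7=12

$0=0 $1=8 $2=4 $3=8 $4=1 $5=4 $6=1 $7=12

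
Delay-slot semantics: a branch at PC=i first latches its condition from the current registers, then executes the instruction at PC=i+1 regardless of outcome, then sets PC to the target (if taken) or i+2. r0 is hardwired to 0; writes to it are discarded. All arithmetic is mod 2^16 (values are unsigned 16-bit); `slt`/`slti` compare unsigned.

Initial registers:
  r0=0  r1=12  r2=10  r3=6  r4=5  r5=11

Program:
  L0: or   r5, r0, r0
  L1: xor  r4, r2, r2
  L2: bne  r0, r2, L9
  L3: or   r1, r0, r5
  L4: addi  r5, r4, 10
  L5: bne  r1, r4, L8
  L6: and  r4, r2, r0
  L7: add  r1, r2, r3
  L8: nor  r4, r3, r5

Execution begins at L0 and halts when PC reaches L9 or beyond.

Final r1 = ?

PC=0  or   r5, r0, r0        | r0=0 r1=12 r2=10 r3=6 r4=5 r5=0
PC=1  xor  r4, r2, r2        | r0=0 r1=12 r2=10 r3=6 r4=0 r5=0
PC=2  bne  r0, r2, L9        | r0=0 r1=12 r2=10 r3=6 r4=0 r5=0  [TAKEN]
PC=3  or   r1, r0, r5        | r0=0 r1=0 r2=10 r3=6 r4=0 r5=0

0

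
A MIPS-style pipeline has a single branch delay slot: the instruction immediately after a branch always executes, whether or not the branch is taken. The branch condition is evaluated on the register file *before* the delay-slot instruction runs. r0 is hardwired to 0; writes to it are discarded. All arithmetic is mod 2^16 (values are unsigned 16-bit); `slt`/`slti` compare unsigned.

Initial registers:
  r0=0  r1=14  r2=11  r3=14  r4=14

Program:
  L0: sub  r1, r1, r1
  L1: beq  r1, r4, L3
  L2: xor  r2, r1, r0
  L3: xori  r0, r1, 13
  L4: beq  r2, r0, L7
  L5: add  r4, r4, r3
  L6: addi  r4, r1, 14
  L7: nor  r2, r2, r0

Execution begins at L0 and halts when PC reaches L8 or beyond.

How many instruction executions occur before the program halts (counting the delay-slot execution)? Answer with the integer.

7

  step pc=0: sub  r1, r1, r1  regs=(0,0,11,14,14)
  step pc=1: beq  r1, r4, L3  cond=F  regs=(0,0,11,14,14)
  step pc=2: xor  r2, r1, r0  regs=(0,0,0,14,14)
  step pc=3: xori  r0, r1, 13  regs=(0,0,0,14,14)
  step pc=4: beq  r2, r0, L7  cond=T  regs=(0,0,0,14,14)
  step pc=5: add  r4, r4, r3  regs=(0,0,0,14,28)
  step pc=7: nor  r2, r2, r0  regs=(0,0,65535,14,28)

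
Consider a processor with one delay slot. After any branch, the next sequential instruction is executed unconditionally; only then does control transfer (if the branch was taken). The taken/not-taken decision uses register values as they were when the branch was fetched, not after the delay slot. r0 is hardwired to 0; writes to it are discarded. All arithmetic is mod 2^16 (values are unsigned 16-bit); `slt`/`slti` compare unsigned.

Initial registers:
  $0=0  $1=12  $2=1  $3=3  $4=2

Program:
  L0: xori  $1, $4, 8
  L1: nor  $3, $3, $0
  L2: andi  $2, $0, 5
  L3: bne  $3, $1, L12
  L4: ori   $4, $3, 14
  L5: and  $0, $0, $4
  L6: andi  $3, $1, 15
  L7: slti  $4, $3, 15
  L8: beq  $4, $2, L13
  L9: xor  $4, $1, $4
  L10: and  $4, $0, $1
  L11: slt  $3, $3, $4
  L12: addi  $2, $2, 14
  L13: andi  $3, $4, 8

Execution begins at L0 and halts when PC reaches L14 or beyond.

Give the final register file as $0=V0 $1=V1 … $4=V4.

  step pc=0: xori  $1, $4, 8  regs=(0,10,1,3,2)
  step pc=1: nor  $3, $3, $0  regs=(0,10,1,65532,2)
  step pc=2: andi  $2, $0, 5  regs=(0,10,0,65532,2)
  step pc=3: bne  $3, $1, L12  cond=T  regs=(0,10,0,65532,2)
  step pc=4: ori   $4, $3, 14  regs=(0,10,0,65532,65534)
  step pc=12: addi  $2, $2, 14  regs=(0,10,14,65532,65534)
  step pc=13: andi  $3, $4, 8  regs=(0,10,14,8,65534)

$0=0 $1=10 $2=14 $3=8 $4=65534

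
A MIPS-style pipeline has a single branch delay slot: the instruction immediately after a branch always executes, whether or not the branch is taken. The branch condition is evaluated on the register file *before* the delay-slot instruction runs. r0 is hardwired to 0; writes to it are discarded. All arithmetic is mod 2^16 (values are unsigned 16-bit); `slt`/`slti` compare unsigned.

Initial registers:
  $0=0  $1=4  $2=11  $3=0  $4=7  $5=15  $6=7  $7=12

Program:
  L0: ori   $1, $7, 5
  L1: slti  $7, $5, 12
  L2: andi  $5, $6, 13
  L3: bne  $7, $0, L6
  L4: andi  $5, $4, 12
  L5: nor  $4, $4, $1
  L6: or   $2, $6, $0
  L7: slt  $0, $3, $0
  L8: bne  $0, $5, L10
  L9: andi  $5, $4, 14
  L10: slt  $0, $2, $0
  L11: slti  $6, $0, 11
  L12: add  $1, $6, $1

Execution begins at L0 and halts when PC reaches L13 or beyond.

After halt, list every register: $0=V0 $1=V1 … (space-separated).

  step pc=0: ori   $1, $7, 5  regs=(0,13,11,0,7,15,7,12)
  step pc=1: slti  $7, $5, 12  regs=(0,13,11,0,7,15,7,0)
  step pc=2: andi  $5, $6, 13  regs=(0,13,11,0,7,5,7,0)
  step pc=3: bne  $7, $0, L6  cond=F  regs=(0,13,11,0,7,5,7,0)
  step pc=4: andi  $5, $4, 12  regs=(0,13,11,0,7,4,7,0)
  step pc=5: nor  $4, $4, $1  regs=(0,13,11,0,65520,4,7,0)
  step pc=6: or   $2, $6, $0  regs=(0,13,7,0,65520,4,7,0)
  step pc=7: slt  $0, $3, $0  regs=(0,13,7,0,65520,4,7,0)
  step pc=8: bne  $0, $5, L10  cond=T  regs=(0,13,7,0,65520,4,7,0)
  step pc=9: andi  $5, $4, 14  regs=(0,13,7,0,65520,0,7,0)
  step pc=10: slt  $0, $2, $0  regs=(0,13,7,0,65520,0,7,0)
  step pc=11: slti  $6, $0, 11  regs=(0,13,7,0,65520,0,1,0)
  step pc=12: add  $1, $6, $1  regs=(0,14,7,0,65520,0,1,0)

$0=0 $1=14 $2=7 $3=0 $4=65520 $5=0 $6=1 $7=0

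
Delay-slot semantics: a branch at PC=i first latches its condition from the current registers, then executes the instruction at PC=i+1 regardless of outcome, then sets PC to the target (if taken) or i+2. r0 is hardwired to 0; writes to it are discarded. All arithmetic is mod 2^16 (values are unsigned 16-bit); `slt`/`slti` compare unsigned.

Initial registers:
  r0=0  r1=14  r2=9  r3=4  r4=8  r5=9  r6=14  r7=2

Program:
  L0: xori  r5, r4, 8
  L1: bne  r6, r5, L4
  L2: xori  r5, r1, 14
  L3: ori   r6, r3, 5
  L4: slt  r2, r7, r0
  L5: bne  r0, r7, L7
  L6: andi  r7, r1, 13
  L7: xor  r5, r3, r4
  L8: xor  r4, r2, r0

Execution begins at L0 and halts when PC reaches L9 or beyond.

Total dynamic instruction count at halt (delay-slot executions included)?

8

[0] xori  r5, r4, 8  →  {r0:0, r1:14, r2:9, r3:4, r4:8, r5:0, r6:14, r7:2}
[1] bne  r6, r5, L4  →  {r0:0, r1:14, r2:9, r3:4, r4:8, r5:0, r6:14, r7:2}  ⟨branch taken⟩
[2] xori  r5, r1, 14  →  {r0:0, r1:14, r2:9, r3:4, r4:8, r5:0, r6:14, r7:2}
[4] slt  r2, r7, r0  →  {r0:0, r1:14, r2:0, r3:4, r4:8, r5:0, r6:14, r7:2}
[5] bne  r0, r7, L7  →  {r0:0, r1:14, r2:0, r3:4, r4:8, r5:0, r6:14, r7:2}  ⟨branch taken⟩
[6] andi  r7, r1, 13  →  {r0:0, r1:14, r2:0, r3:4, r4:8, r5:0, r6:14, r7:12}
[7] xor  r5, r3, r4  →  {r0:0, r1:14, r2:0, r3:4, r4:8, r5:12, r6:14, r7:12}
[8] xor  r4, r2, r0  →  {r0:0, r1:14, r2:0, r3:4, r4:0, r5:12, r6:14, r7:12}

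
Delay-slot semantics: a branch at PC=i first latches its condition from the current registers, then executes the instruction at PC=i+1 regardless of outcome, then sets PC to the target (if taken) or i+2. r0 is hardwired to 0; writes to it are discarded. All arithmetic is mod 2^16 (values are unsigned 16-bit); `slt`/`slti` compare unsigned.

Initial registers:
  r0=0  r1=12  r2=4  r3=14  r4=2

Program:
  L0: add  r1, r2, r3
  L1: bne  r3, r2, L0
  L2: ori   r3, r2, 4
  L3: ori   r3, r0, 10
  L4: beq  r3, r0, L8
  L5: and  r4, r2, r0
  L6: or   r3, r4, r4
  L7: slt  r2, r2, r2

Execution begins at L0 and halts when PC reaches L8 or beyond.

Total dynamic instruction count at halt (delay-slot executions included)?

#0 add  r1, r2, r3 ; 0/18/4/14/2
#1 bne  r3, r2, L0 ; 0/18/4/14/2 ; →target
#2 ori   r3, r2, 4 ; 0/18/4/4/2
#0 add  r1, r2, r3 ; 0/8/4/4/2
#1 bne  r3, r2, L0 ; 0/8/4/4/2 ; →fallthru
#2 ori   r3, r2, 4 ; 0/8/4/4/2
#3 ori   r3, r0, 10 ; 0/8/4/10/2
#4 beq  r3, r0, L8 ; 0/8/4/10/2 ; →fallthru
#5 and  r4, r2, r0 ; 0/8/4/10/0
#6 or   r3, r4, r4 ; 0/8/4/0/0
#7 slt  r2, r2, r2 ; 0/8/0/0/0

11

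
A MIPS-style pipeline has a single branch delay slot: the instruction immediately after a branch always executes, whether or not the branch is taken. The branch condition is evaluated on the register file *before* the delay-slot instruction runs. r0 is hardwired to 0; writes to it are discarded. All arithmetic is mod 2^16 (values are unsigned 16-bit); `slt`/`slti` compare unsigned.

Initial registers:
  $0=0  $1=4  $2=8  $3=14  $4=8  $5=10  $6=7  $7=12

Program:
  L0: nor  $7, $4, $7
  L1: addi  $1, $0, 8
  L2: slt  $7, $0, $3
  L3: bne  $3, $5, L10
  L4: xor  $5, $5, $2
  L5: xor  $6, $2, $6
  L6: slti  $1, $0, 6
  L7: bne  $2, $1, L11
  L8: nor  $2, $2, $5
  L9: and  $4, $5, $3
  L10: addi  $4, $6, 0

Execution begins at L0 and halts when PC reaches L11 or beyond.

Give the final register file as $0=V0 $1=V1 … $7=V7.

$0=0 $1=8 $2=8 $3=14 $4=7 $5=2 $6=7 $7=1

  step pc=0: nor  $7, $4, $7  regs=(0,4,8,14,8,10,7,65523)
  step pc=1: addi  $1, $0, 8  regs=(0,8,8,14,8,10,7,65523)
  step pc=2: slt  $7, $0, $3  regs=(0,8,8,14,8,10,7,1)
  step pc=3: bne  $3, $5, L10  cond=T  regs=(0,8,8,14,8,10,7,1)
  step pc=4: xor  $5, $5, $2  regs=(0,8,8,14,8,2,7,1)
  step pc=10: addi  $4, $6, 0  regs=(0,8,8,14,7,2,7,1)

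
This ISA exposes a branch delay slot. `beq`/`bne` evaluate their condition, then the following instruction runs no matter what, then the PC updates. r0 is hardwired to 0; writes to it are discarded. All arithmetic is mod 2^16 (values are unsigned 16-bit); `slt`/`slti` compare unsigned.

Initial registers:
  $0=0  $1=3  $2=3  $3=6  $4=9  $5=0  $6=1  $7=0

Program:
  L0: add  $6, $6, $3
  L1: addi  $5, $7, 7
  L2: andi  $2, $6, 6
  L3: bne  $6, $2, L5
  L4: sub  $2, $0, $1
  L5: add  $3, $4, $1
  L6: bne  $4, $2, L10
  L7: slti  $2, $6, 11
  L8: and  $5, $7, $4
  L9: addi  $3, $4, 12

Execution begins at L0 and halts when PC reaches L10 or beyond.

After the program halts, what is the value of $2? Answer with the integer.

1

PC=0  add  $6, $6, $3        | $0=0 $1=3 $2=3 $3=6 $4=9 $5=0 $6=7 $7=0
PC=1  addi  $5, $7, 7        | $0=0 $1=3 $2=3 $3=6 $4=9 $5=7 $6=7 $7=0
PC=2  andi  $2, $6, 6        | $0=0 $1=3 $2=6 $3=6 $4=9 $5=7 $6=7 $7=0
PC=3  bne  $6, $2, L5        | $0=0 $1=3 $2=6 $3=6 $4=9 $5=7 $6=7 $7=0  [TAKEN]
PC=4  sub  $2, $0, $1        | $0=0 $1=3 $2=65533 $3=6 $4=9 $5=7 $6=7 $7=0
PC=5  add  $3, $4, $1        | $0=0 $1=3 $2=65533 $3=12 $4=9 $5=7 $6=7 $7=0
PC=6  bne  $4, $2, L10       | $0=0 $1=3 $2=65533 $3=12 $4=9 $5=7 $6=7 $7=0  [TAKEN]
PC=7  slti  $2, $6, 11       | $0=0 $1=3 $2=1 $3=12 $4=9 $5=7 $6=7 $7=0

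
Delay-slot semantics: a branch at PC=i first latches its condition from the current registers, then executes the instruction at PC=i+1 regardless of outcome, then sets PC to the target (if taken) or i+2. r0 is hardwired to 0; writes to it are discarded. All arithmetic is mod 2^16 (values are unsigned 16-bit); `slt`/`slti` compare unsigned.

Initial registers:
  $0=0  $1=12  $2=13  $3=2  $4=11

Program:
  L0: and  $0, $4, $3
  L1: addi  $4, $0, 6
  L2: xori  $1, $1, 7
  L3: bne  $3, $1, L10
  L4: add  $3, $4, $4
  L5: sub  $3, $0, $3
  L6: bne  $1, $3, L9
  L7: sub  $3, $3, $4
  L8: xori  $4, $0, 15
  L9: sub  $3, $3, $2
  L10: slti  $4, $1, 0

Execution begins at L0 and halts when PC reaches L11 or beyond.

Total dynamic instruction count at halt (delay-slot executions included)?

6

PC=0  and  $0, $4, $3        | $0=0 $1=12 $2=13 $3=2 $4=11
PC=1  addi  $4, $0, 6        | $0=0 $1=12 $2=13 $3=2 $4=6
PC=2  xori  $1, $1, 7        | $0=0 $1=11 $2=13 $3=2 $4=6
PC=3  bne  $3, $1, L10       | $0=0 $1=11 $2=13 $3=2 $4=6  [TAKEN]
PC=4  add  $3, $4, $4        | $0=0 $1=11 $2=13 $3=12 $4=6
PC=10 slti  $4, $1, 0        | $0=0 $1=11 $2=13 $3=12 $4=0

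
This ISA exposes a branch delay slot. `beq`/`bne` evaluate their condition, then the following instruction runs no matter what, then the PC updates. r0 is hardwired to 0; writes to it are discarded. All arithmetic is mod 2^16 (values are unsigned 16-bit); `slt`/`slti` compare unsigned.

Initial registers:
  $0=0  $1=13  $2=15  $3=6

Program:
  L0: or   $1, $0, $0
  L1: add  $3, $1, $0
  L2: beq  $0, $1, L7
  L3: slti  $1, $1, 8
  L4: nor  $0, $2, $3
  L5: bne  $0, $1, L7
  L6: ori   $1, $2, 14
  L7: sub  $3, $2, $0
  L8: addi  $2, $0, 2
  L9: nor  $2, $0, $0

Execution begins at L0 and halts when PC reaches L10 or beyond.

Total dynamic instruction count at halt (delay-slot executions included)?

7

  step pc=0: or   $1, $0, $0  regs=(0,0,15,6)
  step pc=1: add  $3, $1, $0  regs=(0,0,15,0)
  step pc=2: beq  $0, $1, L7  cond=T  regs=(0,0,15,0)
  step pc=3: slti  $1, $1, 8  regs=(0,1,15,0)
  step pc=7: sub  $3, $2, $0  regs=(0,1,15,15)
  step pc=8: addi  $2, $0, 2  regs=(0,1,2,15)
  step pc=9: nor  $2, $0, $0  regs=(0,1,65535,15)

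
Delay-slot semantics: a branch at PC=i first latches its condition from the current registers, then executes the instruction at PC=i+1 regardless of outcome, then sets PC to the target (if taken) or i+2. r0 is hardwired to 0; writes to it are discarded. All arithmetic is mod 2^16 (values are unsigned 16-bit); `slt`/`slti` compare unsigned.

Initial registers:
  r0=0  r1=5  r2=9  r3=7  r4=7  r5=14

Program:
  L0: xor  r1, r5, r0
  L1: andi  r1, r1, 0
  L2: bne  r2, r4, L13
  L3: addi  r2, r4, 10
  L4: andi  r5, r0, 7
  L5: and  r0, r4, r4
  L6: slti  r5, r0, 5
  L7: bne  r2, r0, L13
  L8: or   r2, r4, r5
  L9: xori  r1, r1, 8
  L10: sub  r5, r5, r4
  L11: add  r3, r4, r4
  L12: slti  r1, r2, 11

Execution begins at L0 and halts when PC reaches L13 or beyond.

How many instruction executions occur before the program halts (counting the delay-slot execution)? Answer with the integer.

4

PC=0  xor  r1, r5, r0        | r0=0 r1=14 r2=9 r3=7 r4=7 r5=14
PC=1  andi  r1, r1, 0        | r0=0 r1=0 r2=9 r3=7 r4=7 r5=14
PC=2  bne  r2, r4, L13       | r0=0 r1=0 r2=9 r3=7 r4=7 r5=14  [TAKEN]
PC=3  addi  r2, r4, 10       | r0=0 r1=0 r2=17 r3=7 r4=7 r5=14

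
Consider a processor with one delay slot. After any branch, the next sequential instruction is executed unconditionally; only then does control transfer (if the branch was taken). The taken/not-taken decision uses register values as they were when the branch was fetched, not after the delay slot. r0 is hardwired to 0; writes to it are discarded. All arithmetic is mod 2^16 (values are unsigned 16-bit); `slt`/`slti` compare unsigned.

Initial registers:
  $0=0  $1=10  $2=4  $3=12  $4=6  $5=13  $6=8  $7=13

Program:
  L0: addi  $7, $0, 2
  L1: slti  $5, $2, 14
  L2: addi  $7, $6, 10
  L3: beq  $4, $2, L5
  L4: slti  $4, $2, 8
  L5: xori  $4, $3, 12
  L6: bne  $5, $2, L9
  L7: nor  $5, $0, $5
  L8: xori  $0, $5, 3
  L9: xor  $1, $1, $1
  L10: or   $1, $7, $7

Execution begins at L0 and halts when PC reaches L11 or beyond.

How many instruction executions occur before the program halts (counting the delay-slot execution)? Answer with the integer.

[0] addi  $7, $0, 2  →  {$0:0, $1:10, $2:4, $3:12, $4:6, $5:13, $6:8, $7:2}
[1] slti  $5, $2, 14  →  {$0:0, $1:10, $2:4, $3:12, $4:6, $5:1, $6:8, $7:2}
[2] addi  $7, $6, 10  →  {$0:0, $1:10, $2:4, $3:12, $4:6, $5:1, $6:8, $7:18}
[3] beq  $4, $2, L5  →  {$0:0, $1:10, $2:4, $3:12, $4:6, $5:1, $6:8, $7:18}  ⟨branch fallthrough⟩
[4] slti  $4, $2, 8  →  {$0:0, $1:10, $2:4, $3:12, $4:1, $5:1, $6:8, $7:18}
[5] xori  $4, $3, 12  →  {$0:0, $1:10, $2:4, $3:12, $4:0, $5:1, $6:8, $7:18}
[6] bne  $5, $2, L9  →  {$0:0, $1:10, $2:4, $3:12, $4:0, $5:1, $6:8, $7:18}  ⟨branch taken⟩
[7] nor  $5, $0, $5  →  {$0:0, $1:10, $2:4, $3:12, $4:0, $5:65534, $6:8, $7:18}
[9] xor  $1, $1, $1  →  {$0:0, $1:0, $2:4, $3:12, $4:0, $5:65534, $6:8, $7:18}
[10] or   $1, $7, $7  →  {$0:0, $1:18, $2:4, $3:12, $4:0, $5:65534, $6:8, $7:18}

10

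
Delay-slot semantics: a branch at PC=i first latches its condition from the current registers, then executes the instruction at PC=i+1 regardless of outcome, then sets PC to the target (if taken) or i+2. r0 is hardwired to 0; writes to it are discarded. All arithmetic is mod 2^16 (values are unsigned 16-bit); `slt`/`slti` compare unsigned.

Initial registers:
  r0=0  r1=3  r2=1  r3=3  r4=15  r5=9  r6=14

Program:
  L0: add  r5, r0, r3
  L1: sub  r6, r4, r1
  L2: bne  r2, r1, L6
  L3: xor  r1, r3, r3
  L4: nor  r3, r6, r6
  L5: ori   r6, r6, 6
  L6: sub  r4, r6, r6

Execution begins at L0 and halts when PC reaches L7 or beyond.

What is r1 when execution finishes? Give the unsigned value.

0

PC=0  add  r5, r0, r3        | r0=0 r1=3 r2=1 r3=3 r4=15 r5=3 r6=14
PC=1  sub  r6, r4, r1        | r0=0 r1=3 r2=1 r3=3 r4=15 r5=3 r6=12
PC=2  bne  r2, r1, L6        | r0=0 r1=3 r2=1 r3=3 r4=15 r5=3 r6=12  [TAKEN]
PC=3  xor  r1, r3, r3        | r0=0 r1=0 r2=1 r3=3 r4=15 r5=3 r6=12
PC=6  sub  r4, r6, r6        | r0=0 r1=0 r2=1 r3=3 r4=0 r5=3 r6=12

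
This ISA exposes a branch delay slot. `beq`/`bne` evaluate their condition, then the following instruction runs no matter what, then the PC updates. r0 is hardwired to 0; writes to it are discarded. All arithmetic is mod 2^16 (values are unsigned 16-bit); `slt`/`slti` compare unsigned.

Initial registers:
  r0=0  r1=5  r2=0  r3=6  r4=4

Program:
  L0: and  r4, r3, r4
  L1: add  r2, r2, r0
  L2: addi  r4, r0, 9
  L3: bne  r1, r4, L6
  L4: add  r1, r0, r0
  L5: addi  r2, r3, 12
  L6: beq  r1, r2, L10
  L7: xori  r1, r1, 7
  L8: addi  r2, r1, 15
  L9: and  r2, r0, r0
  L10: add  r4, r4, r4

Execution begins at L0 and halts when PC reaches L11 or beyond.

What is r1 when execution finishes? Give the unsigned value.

  step pc=0: and  r4, r3, r4  regs=(0,5,0,6,4)
  step pc=1: add  r2, r2, r0  regs=(0,5,0,6,4)
  step pc=2: addi  r4, r0, 9  regs=(0,5,0,6,9)
  step pc=3: bne  r1, r4, L6  cond=T  regs=(0,5,0,6,9)
  step pc=4: add  r1, r0, r0  regs=(0,0,0,6,9)
  step pc=6: beq  r1, r2, L10  cond=T  regs=(0,0,0,6,9)
  step pc=7: xori  r1, r1, 7  regs=(0,7,0,6,9)
  step pc=10: add  r4, r4, r4  regs=(0,7,0,6,18)

7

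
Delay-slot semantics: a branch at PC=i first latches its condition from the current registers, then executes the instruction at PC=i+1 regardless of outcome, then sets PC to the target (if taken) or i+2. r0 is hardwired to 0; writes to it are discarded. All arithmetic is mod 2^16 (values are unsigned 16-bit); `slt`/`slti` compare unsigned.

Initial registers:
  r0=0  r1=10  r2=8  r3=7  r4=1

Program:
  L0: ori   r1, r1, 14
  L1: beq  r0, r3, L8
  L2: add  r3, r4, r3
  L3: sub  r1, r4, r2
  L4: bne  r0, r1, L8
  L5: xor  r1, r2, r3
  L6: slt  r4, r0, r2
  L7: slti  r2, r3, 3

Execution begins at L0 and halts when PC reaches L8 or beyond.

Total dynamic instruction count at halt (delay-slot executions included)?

6

#0 ori   r1, r1, 14 ; 0/14/8/7/1
#1 beq  r0, r3, L8 ; 0/14/8/7/1 ; →fallthru
#2 add  r3, r4, r3 ; 0/14/8/8/1
#3 sub  r1, r4, r2 ; 0/65529/8/8/1
#4 bne  r0, r1, L8 ; 0/65529/8/8/1 ; →target
#5 xor  r1, r2, r3 ; 0/0/8/8/1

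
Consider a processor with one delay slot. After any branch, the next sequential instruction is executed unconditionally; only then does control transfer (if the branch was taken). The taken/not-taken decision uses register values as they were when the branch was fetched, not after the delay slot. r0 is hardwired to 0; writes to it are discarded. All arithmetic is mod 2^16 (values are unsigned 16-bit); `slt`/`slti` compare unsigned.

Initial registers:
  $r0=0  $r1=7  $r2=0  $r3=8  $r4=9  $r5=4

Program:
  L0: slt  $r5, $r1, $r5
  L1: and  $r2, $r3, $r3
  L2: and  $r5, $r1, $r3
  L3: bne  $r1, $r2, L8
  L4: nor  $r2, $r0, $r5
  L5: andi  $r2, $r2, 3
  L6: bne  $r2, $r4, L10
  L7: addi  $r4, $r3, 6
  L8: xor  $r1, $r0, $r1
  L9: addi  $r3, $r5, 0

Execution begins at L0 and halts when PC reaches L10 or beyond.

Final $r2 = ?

PC=0  slt  $r5, $r1, $r5     | $r0=0 $r1=7 $r2=0 $r3=8 $r4=9 $r5=0
PC=1  and  $r2, $r3, $r3     | $r0=0 $r1=7 $r2=8 $r3=8 $r4=9 $r5=0
PC=2  and  $r5, $r1, $r3     | $r0=0 $r1=7 $r2=8 $r3=8 $r4=9 $r5=0
PC=3  bne  $r1, $r2, L8      | $r0=0 $r1=7 $r2=8 $r3=8 $r4=9 $r5=0  [TAKEN]
PC=4  nor  $r2, $r0, $r5     | $r0=0 $r1=7 $r2=65535 $r3=8 $r4=9 $r5=0
PC=8  xor  $r1, $r0, $r1     | $r0=0 $r1=7 $r2=65535 $r3=8 $r4=9 $r5=0
PC=9  addi  $r3, $r5, 0      | $r0=0 $r1=7 $r2=65535 $r3=0 $r4=9 $r5=0

65535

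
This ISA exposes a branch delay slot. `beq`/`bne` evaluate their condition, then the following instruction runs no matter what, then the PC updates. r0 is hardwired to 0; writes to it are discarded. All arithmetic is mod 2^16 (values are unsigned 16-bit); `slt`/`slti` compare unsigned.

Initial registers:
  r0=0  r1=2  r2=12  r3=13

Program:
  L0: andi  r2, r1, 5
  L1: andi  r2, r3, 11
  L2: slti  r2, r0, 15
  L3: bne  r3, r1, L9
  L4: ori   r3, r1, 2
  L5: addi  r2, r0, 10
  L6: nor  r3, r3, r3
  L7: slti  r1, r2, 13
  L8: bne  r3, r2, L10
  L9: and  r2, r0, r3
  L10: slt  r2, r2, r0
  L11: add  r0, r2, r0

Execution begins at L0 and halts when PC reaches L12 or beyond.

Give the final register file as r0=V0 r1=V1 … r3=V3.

r0=0 r1=2 r2=0 r3=2

  step pc=0: andi  r2, r1, 5  regs=(0,2,0,13)
  step pc=1: andi  r2, r3, 11  regs=(0,2,9,13)
  step pc=2: slti  r2, r0, 15  regs=(0,2,1,13)
  step pc=3: bne  r3, r1, L9  cond=T  regs=(0,2,1,13)
  step pc=4: ori   r3, r1, 2  regs=(0,2,1,2)
  step pc=9: and  r2, r0, r3  regs=(0,2,0,2)
  step pc=10: slt  r2, r2, r0  regs=(0,2,0,2)
  step pc=11: add  r0, r2, r0  regs=(0,2,0,2)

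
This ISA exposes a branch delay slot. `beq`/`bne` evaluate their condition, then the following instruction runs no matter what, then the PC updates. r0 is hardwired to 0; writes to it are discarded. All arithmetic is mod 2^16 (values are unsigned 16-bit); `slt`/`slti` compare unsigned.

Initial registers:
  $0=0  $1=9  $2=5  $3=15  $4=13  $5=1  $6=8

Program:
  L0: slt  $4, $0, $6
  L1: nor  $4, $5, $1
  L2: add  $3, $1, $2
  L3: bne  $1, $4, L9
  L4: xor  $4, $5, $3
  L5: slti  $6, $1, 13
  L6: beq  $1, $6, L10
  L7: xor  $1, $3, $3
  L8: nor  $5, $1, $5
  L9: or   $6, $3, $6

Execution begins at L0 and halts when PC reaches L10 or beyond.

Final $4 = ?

15

#0 slt  $4, $0, $6 ; 0/9/5/15/1/1/8
#1 nor  $4, $5, $1 ; 0/9/5/15/65526/1/8
#2 add  $3, $1, $2 ; 0/9/5/14/65526/1/8
#3 bne  $1, $4, L9 ; 0/9/5/14/65526/1/8 ; →target
#4 xor  $4, $5, $3 ; 0/9/5/14/15/1/8
#9 or   $6, $3, $6 ; 0/9/5/14/15/1/14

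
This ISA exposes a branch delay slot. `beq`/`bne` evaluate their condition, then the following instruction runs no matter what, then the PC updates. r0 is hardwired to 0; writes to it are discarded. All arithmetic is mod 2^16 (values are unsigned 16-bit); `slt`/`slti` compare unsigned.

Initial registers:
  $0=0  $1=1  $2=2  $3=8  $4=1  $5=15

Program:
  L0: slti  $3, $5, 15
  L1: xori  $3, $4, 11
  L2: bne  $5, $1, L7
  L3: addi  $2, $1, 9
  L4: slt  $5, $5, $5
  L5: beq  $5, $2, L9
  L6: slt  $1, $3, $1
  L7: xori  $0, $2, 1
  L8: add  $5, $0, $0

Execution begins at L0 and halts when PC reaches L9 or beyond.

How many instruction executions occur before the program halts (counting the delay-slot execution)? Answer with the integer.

6

#0 slti  $3, $5, 15 ; 0/1/2/0/1/15
#1 xori  $3, $4, 11 ; 0/1/2/10/1/15
#2 bne  $5, $1, L7 ; 0/1/2/10/1/15 ; →target
#3 addi  $2, $1, 9 ; 0/1/10/10/1/15
#7 xori  $0, $2, 1 ; 0/1/10/10/1/15
#8 add  $5, $0, $0 ; 0/1/10/10/1/0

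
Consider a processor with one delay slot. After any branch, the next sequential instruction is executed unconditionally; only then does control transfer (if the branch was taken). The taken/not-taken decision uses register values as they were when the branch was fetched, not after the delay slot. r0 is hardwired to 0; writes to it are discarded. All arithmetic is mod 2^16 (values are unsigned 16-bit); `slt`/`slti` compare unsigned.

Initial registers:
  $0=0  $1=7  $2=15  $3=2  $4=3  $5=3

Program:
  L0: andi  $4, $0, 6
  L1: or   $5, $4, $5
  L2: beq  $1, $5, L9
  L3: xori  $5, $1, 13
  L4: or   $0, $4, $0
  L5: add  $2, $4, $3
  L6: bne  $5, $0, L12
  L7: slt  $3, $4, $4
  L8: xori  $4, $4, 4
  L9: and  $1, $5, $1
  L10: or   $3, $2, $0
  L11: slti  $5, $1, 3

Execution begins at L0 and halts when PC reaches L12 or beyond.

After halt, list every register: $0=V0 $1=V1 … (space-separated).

$0=0 $1=7 $2=2 $3=0 $4=0 $5=10

PC=0  andi  $4, $0, 6        | $0=0 $1=7 $2=15 $3=2 $4=0 $5=3
PC=1  or   $5, $4, $5        | $0=0 $1=7 $2=15 $3=2 $4=0 $5=3
PC=2  beq  $1, $5, L9        | $0=0 $1=7 $2=15 $3=2 $4=0 $5=3  [not taken]
PC=3  xori  $5, $1, 13       | $0=0 $1=7 $2=15 $3=2 $4=0 $5=10
PC=4  or   $0, $4, $0        | $0=0 $1=7 $2=15 $3=2 $4=0 $5=10
PC=5  add  $2, $4, $3        | $0=0 $1=7 $2=2 $3=2 $4=0 $5=10
PC=6  bne  $5, $0, L12       | $0=0 $1=7 $2=2 $3=2 $4=0 $5=10  [TAKEN]
PC=7  slt  $3, $4, $4        | $0=0 $1=7 $2=2 $3=0 $4=0 $5=10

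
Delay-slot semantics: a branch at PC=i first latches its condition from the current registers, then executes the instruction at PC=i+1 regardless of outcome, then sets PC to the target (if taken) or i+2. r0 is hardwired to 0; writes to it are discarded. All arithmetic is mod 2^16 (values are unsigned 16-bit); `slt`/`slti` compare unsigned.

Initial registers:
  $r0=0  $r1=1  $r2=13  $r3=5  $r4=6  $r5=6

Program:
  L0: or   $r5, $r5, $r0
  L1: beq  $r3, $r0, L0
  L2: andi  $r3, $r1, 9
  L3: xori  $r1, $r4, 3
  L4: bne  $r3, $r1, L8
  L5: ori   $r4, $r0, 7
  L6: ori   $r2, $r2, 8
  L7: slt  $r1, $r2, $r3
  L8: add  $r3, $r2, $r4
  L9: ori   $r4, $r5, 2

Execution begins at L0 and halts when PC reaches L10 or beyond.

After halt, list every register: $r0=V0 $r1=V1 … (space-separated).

  step pc=0: or   $r5, $r5, $r0  regs=(0,1,13,5,6,6)
  step pc=1: beq  $r3, $r0, L0  cond=F  regs=(0,1,13,5,6,6)
  step pc=2: andi  $r3, $r1, 9  regs=(0,1,13,1,6,6)
  step pc=3: xori  $r1, $r4, 3  regs=(0,5,13,1,6,6)
  step pc=4: bne  $r3, $r1, L8  cond=T  regs=(0,5,13,1,6,6)
  step pc=5: ori   $r4, $r0, 7  regs=(0,5,13,1,7,6)
  step pc=8: add  $r3, $r2, $r4  regs=(0,5,13,20,7,6)
  step pc=9: ori   $r4, $r5, 2  regs=(0,5,13,20,6,6)

$r0=0 $r1=5 $r2=13 $r3=20 $r4=6 $r5=6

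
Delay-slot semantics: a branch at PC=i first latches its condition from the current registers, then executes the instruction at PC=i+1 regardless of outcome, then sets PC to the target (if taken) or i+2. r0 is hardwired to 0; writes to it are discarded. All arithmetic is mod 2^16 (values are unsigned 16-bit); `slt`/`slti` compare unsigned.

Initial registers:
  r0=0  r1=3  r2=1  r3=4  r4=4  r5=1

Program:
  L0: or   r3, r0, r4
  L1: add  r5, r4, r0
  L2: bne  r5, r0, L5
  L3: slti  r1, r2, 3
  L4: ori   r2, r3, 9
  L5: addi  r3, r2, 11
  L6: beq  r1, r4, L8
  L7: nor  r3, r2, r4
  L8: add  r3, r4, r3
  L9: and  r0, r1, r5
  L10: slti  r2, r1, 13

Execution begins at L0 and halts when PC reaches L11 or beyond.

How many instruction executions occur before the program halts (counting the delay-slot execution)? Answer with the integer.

10

#0 or   r3, r0, r4 ; 0/3/1/4/4/1
#1 add  r5, r4, r0 ; 0/3/1/4/4/4
#2 bne  r5, r0, L5 ; 0/3/1/4/4/4 ; →target
#3 slti  r1, r2, 3 ; 0/1/1/4/4/4
#5 addi  r3, r2, 11 ; 0/1/1/12/4/4
#6 beq  r1, r4, L8 ; 0/1/1/12/4/4 ; →fallthru
#7 nor  r3, r2, r4 ; 0/1/1/65530/4/4
#8 add  r3, r4, r3 ; 0/1/1/65534/4/4
#9 and  r0, r1, r5 ; 0/1/1/65534/4/4
#10 slti  r2, r1, 13 ; 0/1/1/65534/4/4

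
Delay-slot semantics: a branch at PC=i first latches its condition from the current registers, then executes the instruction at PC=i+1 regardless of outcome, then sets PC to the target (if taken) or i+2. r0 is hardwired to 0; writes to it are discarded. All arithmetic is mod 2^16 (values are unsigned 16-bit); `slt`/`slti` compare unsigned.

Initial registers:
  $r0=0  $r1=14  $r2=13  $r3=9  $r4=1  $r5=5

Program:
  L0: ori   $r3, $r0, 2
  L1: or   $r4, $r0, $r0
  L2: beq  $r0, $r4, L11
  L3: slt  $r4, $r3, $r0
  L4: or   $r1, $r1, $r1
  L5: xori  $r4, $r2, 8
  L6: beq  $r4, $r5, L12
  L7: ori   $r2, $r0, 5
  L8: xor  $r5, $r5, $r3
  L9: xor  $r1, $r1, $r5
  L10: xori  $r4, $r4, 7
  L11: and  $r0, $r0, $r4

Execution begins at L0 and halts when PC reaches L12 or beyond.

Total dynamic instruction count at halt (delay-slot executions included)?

5

#0 ori   $r3, $r0, 2 ; 0/14/13/2/1/5
#1 or   $r4, $r0, $r0 ; 0/14/13/2/0/5
#2 beq  $r0, $r4, L11 ; 0/14/13/2/0/5 ; →target
#3 slt  $r4, $r3, $r0 ; 0/14/13/2/0/5
#11 and  $r0, $r0, $r4 ; 0/14/13/2/0/5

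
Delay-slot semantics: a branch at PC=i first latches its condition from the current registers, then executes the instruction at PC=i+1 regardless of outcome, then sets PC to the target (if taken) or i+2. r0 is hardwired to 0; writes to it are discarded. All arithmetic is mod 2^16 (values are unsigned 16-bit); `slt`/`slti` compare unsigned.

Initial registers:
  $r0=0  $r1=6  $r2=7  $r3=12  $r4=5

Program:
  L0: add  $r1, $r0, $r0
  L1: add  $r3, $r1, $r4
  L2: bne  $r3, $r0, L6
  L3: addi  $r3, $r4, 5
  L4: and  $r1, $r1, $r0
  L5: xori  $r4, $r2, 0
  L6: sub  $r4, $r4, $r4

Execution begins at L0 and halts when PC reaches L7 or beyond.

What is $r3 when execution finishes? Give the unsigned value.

[0] add  $r1, $r0, $r0  →  {$r0:0, $r1:0, $r2:7, $r3:12, $r4:5}
[1] add  $r3, $r1, $r4  →  {$r0:0, $r1:0, $r2:7, $r3:5, $r4:5}
[2] bne  $r3, $r0, L6  →  {$r0:0, $r1:0, $r2:7, $r3:5, $r4:5}  ⟨branch taken⟩
[3] addi  $r3, $r4, 5  →  {$r0:0, $r1:0, $r2:7, $r3:10, $r4:5}
[6] sub  $r4, $r4, $r4  →  {$r0:0, $r1:0, $r2:7, $r3:10, $r4:0}

10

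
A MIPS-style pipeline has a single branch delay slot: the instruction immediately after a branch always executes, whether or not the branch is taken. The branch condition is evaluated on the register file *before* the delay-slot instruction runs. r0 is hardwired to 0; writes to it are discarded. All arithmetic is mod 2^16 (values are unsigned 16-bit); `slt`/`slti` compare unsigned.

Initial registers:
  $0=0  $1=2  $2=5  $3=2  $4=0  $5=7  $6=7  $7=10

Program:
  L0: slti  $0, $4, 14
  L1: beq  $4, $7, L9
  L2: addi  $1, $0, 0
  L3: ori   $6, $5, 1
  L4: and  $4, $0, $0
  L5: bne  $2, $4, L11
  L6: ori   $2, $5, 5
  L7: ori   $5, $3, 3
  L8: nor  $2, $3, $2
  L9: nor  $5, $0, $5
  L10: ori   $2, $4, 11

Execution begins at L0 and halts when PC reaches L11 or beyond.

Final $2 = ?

  step pc=0: slti  $0, $4, 14  regs=(0,2,5,2,0,7,7,10)
  step pc=1: beq  $4, $7, L9  cond=F  regs=(0,2,5,2,0,7,7,10)
  step pc=2: addi  $1, $0, 0  regs=(0,0,5,2,0,7,7,10)
  step pc=3: ori   $6, $5, 1  regs=(0,0,5,2,0,7,7,10)
  step pc=4: and  $4, $0, $0  regs=(0,0,5,2,0,7,7,10)
  step pc=5: bne  $2, $4, L11  cond=T  regs=(0,0,5,2,0,7,7,10)
  step pc=6: ori   $2, $5, 5  regs=(0,0,7,2,0,7,7,10)

7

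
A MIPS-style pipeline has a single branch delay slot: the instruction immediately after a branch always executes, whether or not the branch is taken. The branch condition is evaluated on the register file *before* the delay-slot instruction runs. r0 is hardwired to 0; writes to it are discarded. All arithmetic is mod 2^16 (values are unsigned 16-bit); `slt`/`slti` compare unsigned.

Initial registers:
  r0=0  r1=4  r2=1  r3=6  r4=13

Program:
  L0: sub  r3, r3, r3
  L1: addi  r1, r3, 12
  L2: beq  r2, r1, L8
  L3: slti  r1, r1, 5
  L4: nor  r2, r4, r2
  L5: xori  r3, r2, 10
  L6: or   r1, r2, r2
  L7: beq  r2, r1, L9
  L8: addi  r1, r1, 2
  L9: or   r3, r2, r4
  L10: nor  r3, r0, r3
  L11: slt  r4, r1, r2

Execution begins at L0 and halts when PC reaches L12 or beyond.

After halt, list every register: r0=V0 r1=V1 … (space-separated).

#0 sub  r3, r3, r3 ; 0/4/1/0/13
#1 addi  r1, r3, 12 ; 0/12/1/0/13
#2 beq  r2, r1, L8 ; 0/12/1/0/13 ; →fallthru
#3 slti  r1, r1, 5 ; 0/0/1/0/13
#4 nor  r2, r4, r2 ; 0/0/65522/0/13
#5 xori  r3, r2, 10 ; 0/0/65522/65528/13
#6 or   r1, r2, r2 ; 0/65522/65522/65528/13
#7 beq  r2, r1, L9 ; 0/65522/65522/65528/13 ; →target
#8 addi  r1, r1, 2 ; 0/65524/65522/65528/13
#9 or   r3, r2, r4 ; 0/65524/65522/65535/13
#10 nor  r3, r0, r3 ; 0/65524/65522/0/13
#11 slt  r4, r1, r2 ; 0/65524/65522/0/0

r0=0 r1=65524 r2=65522 r3=0 r4=0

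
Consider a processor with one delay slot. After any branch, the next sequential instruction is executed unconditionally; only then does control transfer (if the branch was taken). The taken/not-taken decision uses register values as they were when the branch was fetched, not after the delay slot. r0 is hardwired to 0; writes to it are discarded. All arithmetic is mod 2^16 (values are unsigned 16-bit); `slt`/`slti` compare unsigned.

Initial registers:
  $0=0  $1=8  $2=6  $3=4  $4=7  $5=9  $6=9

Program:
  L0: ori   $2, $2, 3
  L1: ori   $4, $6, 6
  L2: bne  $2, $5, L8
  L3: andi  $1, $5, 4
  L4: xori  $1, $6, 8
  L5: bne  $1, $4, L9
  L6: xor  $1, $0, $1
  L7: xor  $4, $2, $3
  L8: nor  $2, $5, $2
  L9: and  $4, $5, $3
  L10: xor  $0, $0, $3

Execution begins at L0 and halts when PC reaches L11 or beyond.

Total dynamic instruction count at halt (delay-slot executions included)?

  step pc=0: ori   $2, $2, 3  regs=(0,8,7,4,7,9,9)
  step pc=1: ori   $4, $6, 6  regs=(0,8,7,4,15,9,9)
  step pc=2: bne  $2, $5, L8  cond=T  regs=(0,8,7,4,15,9,9)
  step pc=3: andi  $1, $5, 4  regs=(0,0,7,4,15,9,9)
  step pc=8: nor  $2, $5, $2  regs=(0,0,65520,4,15,9,9)
  step pc=9: and  $4, $5, $3  regs=(0,0,65520,4,0,9,9)
  step pc=10: xor  $0, $0, $3  regs=(0,0,65520,4,0,9,9)

7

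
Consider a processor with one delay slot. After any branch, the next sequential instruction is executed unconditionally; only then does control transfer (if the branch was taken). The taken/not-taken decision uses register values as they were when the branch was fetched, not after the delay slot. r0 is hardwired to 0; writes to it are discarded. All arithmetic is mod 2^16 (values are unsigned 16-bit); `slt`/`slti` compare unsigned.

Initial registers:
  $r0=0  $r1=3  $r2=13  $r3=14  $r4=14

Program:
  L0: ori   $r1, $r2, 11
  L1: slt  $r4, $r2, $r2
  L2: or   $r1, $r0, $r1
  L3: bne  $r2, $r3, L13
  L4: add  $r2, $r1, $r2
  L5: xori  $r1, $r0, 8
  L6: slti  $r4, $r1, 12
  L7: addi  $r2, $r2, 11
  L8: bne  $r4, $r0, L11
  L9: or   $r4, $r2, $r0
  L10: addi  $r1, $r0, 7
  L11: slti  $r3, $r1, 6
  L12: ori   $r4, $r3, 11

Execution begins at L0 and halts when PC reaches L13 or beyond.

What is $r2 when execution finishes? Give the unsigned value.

[0] ori   $r1, $r2, 11  →  {$r0:0, $r1:15, $r2:13, $r3:14, $r4:14}
[1] slt  $r4, $r2, $r2  →  {$r0:0, $r1:15, $r2:13, $r3:14, $r4:0}
[2] or   $r1, $r0, $r1  →  {$r0:0, $r1:15, $r2:13, $r3:14, $r4:0}
[3] bne  $r2, $r3, L13  →  {$r0:0, $r1:15, $r2:13, $r3:14, $r4:0}  ⟨branch taken⟩
[4] add  $r2, $r1, $r2  →  {$r0:0, $r1:15, $r2:28, $r3:14, $r4:0}

28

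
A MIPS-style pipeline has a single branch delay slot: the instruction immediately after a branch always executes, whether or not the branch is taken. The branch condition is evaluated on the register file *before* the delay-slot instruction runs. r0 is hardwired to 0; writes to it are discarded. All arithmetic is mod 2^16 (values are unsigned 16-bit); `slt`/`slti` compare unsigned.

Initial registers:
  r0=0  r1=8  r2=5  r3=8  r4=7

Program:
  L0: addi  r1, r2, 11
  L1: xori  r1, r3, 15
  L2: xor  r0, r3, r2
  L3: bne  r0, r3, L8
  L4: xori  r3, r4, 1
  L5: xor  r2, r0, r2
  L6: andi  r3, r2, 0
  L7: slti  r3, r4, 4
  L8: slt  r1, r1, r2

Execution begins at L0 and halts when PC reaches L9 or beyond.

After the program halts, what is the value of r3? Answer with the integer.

6

[0] addi  r1, r2, 11  →  {r0:0, r1:16, r2:5, r3:8, r4:7}
[1] xori  r1, r3, 15  →  {r0:0, r1:7, r2:5, r3:8, r4:7}
[2] xor  r0, r3, r2  →  {r0:0, r1:7, r2:5, r3:8, r4:7}
[3] bne  r0, r3, L8  →  {r0:0, r1:7, r2:5, r3:8, r4:7}  ⟨branch taken⟩
[4] xori  r3, r4, 1  →  {r0:0, r1:7, r2:5, r3:6, r4:7}
[8] slt  r1, r1, r2  →  {r0:0, r1:0, r2:5, r3:6, r4:7}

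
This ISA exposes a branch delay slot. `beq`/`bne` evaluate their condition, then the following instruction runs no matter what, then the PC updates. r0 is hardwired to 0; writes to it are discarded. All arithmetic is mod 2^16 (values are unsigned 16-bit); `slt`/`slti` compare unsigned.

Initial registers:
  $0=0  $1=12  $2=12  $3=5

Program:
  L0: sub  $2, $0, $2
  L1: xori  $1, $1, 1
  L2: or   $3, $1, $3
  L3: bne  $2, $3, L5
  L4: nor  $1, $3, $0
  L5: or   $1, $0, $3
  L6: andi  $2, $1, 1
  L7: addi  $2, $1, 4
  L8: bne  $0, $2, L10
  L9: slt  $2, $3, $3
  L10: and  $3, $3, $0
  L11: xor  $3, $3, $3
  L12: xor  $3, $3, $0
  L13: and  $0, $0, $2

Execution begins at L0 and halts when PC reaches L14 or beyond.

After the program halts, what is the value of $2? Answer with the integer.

0

#0 sub  $2, $0, $2 ; 0/12/65524/5
#1 xori  $1, $1, 1 ; 0/13/65524/5
#2 or   $3, $1, $3 ; 0/13/65524/13
#3 bne  $2, $3, L5 ; 0/13/65524/13 ; →target
#4 nor  $1, $3, $0 ; 0/65522/65524/13
#5 or   $1, $0, $3 ; 0/13/65524/13
#6 andi  $2, $1, 1 ; 0/13/1/13
#7 addi  $2, $1, 4 ; 0/13/17/13
#8 bne  $0, $2, L10 ; 0/13/17/13 ; →target
#9 slt  $2, $3, $3 ; 0/13/0/13
#10 and  $3, $3, $0 ; 0/13/0/0
#11 xor  $3, $3, $3 ; 0/13/0/0
#12 xor  $3, $3, $0 ; 0/13/0/0
#13 and  $0, $0, $2 ; 0/13/0/0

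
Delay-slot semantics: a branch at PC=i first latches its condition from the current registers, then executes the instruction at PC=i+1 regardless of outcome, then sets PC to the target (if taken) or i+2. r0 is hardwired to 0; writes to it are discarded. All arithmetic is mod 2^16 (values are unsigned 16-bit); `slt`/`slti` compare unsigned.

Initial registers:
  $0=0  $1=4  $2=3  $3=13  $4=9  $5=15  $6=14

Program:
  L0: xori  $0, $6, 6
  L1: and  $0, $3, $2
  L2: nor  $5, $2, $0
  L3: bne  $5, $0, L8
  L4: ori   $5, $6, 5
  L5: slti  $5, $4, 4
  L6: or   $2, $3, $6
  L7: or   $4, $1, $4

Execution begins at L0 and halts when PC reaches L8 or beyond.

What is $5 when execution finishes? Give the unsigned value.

PC=0  xori  $0, $6, 6        | $0=0 $1=4 $2=3 $3=13 $4=9 $5=15 $6=14
PC=1  and  $0, $3, $2        | $0=0 $1=4 $2=3 $3=13 $4=9 $5=15 $6=14
PC=2  nor  $5, $2, $0        | $0=0 $1=4 $2=3 $3=13 $4=9 $5=65532 $6=14
PC=3  bne  $5, $0, L8        | $0=0 $1=4 $2=3 $3=13 $4=9 $5=65532 $6=14  [TAKEN]
PC=4  ori   $5, $6, 5        | $0=0 $1=4 $2=3 $3=13 $4=9 $5=15 $6=14

15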